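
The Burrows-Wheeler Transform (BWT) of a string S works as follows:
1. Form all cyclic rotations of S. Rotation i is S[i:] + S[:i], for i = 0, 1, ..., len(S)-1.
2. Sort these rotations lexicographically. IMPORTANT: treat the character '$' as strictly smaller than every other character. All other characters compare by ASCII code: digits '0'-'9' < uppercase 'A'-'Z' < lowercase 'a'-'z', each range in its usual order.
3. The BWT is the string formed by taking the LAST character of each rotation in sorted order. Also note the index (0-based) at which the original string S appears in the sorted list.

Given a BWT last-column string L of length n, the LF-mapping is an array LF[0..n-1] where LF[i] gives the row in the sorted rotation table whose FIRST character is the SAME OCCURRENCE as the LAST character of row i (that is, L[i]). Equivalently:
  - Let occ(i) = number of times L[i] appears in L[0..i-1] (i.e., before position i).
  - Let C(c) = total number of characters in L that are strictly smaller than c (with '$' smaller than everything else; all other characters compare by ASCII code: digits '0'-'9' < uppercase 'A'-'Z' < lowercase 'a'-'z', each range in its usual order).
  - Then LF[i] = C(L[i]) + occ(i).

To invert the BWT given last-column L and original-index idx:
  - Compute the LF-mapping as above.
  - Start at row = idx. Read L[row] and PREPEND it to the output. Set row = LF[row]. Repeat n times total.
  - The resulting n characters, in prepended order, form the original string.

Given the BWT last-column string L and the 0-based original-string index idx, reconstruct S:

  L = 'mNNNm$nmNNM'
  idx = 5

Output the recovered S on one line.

LF mapping: 7 2 3 4 8 0 10 9 5 6 1
Walk LF starting at row 5, prepending L[row]:
  step 1: row=5, L[5]='$', prepend. Next row=LF[5]=0
  step 2: row=0, L[0]='m', prepend. Next row=LF[0]=7
  step 3: row=7, L[7]='m', prepend. Next row=LF[7]=9
  step 4: row=9, L[9]='N', prepend. Next row=LF[9]=6
  step 5: row=6, L[6]='n', prepend. Next row=LF[6]=10
  step 6: row=10, L[10]='M', prepend. Next row=LF[10]=1
  step 7: row=1, L[1]='N', prepend. Next row=LF[1]=2
  step 8: row=2, L[2]='N', prepend. Next row=LF[2]=3
  step 9: row=3, L[3]='N', prepend. Next row=LF[3]=4
  step 10: row=4, L[4]='m', prepend. Next row=LF[4]=8
  step 11: row=8, L[8]='N', prepend. Next row=LF[8]=5
Reversed output: NmNNNMnNmm$

Answer: NmNNNMnNmm$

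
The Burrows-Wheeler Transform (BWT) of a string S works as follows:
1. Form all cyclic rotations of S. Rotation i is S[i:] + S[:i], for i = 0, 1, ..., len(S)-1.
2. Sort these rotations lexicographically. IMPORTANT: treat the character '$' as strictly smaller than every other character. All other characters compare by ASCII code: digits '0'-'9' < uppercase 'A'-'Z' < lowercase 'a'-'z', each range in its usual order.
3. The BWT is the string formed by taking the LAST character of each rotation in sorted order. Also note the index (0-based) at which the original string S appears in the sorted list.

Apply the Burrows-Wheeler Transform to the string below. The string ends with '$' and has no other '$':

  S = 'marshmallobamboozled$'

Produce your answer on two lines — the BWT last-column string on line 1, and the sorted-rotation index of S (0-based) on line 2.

Answer: dmbmomelszalh$alboaro
13

Derivation:
All 21 rotations (rotation i = S[i:]+S[:i]):
  rot[0] = marshmallobamboozled$
  rot[1] = arshmallobamboozled$m
  rot[2] = rshmallobamboozled$ma
  rot[3] = shmallobamboozled$mar
  rot[4] = hmallobamboozled$mars
  rot[5] = mallobamboozled$marsh
  rot[6] = allobamboozled$marshm
  rot[7] = llobamboozled$marshma
  rot[8] = lobamboozled$marshmal
  rot[9] = obamboozled$marshmall
  rot[10] = bamboozled$marshmallo
  rot[11] = amboozled$marshmallob
  rot[12] = mboozled$marshmalloba
  rot[13] = boozled$marshmallobam
  rot[14] = oozled$marshmallobamb
  rot[15] = ozled$marshmallobambo
  rot[16] = zled$marshmallobamboo
  rot[17] = led$marshmallobambooz
  rot[18] = ed$marshmallobamboozl
  rot[19] = d$marshmallobamboozle
  rot[20] = $marshmallobamboozled
Sorted (with $ < everything):
  sorted[0] = $marshmallobamboozled  (last char: 'd')
  sorted[1] = allobamboozled$marshm  (last char: 'm')
  sorted[2] = amboozled$marshmallob  (last char: 'b')
  sorted[3] = arshmallobamboozled$m  (last char: 'm')
  sorted[4] = bamboozled$marshmallo  (last char: 'o')
  sorted[5] = boozled$marshmallobam  (last char: 'm')
  sorted[6] = d$marshmallobamboozle  (last char: 'e')
  sorted[7] = ed$marshmallobamboozl  (last char: 'l')
  sorted[8] = hmallobamboozled$mars  (last char: 's')
  sorted[9] = led$marshmallobambooz  (last char: 'z')
  sorted[10] = llobamboozled$marshma  (last char: 'a')
  sorted[11] = lobamboozled$marshmal  (last char: 'l')
  sorted[12] = mallobamboozled$marsh  (last char: 'h')
  sorted[13] = marshmallobamboozled$  (last char: '$')
  sorted[14] = mboozled$marshmalloba  (last char: 'a')
  sorted[15] = obamboozled$marshmall  (last char: 'l')
  sorted[16] = oozled$marshmallobamb  (last char: 'b')
  sorted[17] = ozled$marshmallobambo  (last char: 'o')
  sorted[18] = rshmallobamboozled$ma  (last char: 'a')
  sorted[19] = shmallobamboozled$mar  (last char: 'r')
  sorted[20] = zled$marshmallobamboo  (last char: 'o')
Last column: dmbmomelszalh$alboaro
Original string S is at sorted index 13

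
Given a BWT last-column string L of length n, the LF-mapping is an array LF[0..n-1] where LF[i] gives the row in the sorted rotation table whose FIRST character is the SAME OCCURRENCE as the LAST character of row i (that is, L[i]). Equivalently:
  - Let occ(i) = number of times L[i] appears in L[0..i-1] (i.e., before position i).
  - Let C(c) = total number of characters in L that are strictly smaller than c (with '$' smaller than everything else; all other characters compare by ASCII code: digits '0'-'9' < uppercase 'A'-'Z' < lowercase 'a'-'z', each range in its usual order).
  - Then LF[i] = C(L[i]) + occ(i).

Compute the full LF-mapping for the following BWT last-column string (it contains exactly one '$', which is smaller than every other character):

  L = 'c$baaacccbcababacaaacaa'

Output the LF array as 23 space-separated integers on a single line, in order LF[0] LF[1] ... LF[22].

Answer: 16 0 12 1 2 3 17 18 19 13 20 4 14 5 15 6 21 7 8 9 22 10 11

Derivation:
Char counts: '$':1, 'a':11, 'b':4, 'c':7
C (first-col start): C('$')=0, C('a')=1, C('b')=12, C('c')=16
L[0]='c': occ=0, LF[0]=C('c')+0=16+0=16
L[1]='$': occ=0, LF[1]=C('$')+0=0+0=0
L[2]='b': occ=0, LF[2]=C('b')+0=12+0=12
L[3]='a': occ=0, LF[3]=C('a')+0=1+0=1
L[4]='a': occ=1, LF[4]=C('a')+1=1+1=2
L[5]='a': occ=2, LF[5]=C('a')+2=1+2=3
L[6]='c': occ=1, LF[6]=C('c')+1=16+1=17
L[7]='c': occ=2, LF[7]=C('c')+2=16+2=18
L[8]='c': occ=3, LF[8]=C('c')+3=16+3=19
L[9]='b': occ=1, LF[9]=C('b')+1=12+1=13
L[10]='c': occ=4, LF[10]=C('c')+4=16+4=20
L[11]='a': occ=3, LF[11]=C('a')+3=1+3=4
L[12]='b': occ=2, LF[12]=C('b')+2=12+2=14
L[13]='a': occ=4, LF[13]=C('a')+4=1+4=5
L[14]='b': occ=3, LF[14]=C('b')+3=12+3=15
L[15]='a': occ=5, LF[15]=C('a')+5=1+5=6
L[16]='c': occ=5, LF[16]=C('c')+5=16+5=21
L[17]='a': occ=6, LF[17]=C('a')+6=1+6=7
L[18]='a': occ=7, LF[18]=C('a')+7=1+7=8
L[19]='a': occ=8, LF[19]=C('a')+8=1+8=9
L[20]='c': occ=6, LF[20]=C('c')+6=16+6=22
L[21]='a': occ=9, LF[21]=C('a')+9=1+9=10
L[22]='a': occ=10, LF[22]=C('a')+10=1+10=11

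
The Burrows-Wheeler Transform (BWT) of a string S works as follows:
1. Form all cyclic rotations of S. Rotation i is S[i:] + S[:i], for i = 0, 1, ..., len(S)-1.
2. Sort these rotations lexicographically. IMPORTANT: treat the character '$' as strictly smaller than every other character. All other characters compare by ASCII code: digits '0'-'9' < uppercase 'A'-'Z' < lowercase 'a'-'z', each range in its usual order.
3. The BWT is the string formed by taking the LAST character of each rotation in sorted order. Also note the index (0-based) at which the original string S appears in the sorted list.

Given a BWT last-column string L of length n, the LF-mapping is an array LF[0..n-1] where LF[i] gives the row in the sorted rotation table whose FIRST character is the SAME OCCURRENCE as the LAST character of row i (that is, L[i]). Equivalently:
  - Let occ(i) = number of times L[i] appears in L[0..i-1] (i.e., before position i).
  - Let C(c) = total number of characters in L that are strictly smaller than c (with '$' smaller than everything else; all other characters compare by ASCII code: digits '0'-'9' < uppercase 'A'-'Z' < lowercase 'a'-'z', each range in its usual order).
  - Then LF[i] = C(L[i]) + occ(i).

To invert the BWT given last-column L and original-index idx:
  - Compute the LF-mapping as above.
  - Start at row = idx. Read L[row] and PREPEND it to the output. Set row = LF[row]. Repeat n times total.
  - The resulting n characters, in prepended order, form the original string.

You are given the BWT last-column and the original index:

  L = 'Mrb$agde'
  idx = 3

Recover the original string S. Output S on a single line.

LF mapping: 1 7 3 0 2 6 4 5
Walk LF starting at row 3, prepending L[row]:
  step 1: row=3, L[3]='$', prepend. Next row=LF[3]=0
  step 2: row=0, L[0]='M', prepend. Next row=LF[0]=1
  step 3: row=1, L[1]='r', prepend. Next row=LF[1]=7
  step 4: row=7, L[7]='e', prepend. Next row=LF[7]=5
  step 5: row=5, L[5]='g', prepend. Next row=LF[5]=6
  step 6: row=6, L[6]='d', prepend. Next row=LF[6]=4
  step 7: row=4, L[4]='a', prepend. Next row=LF[4]=2
  step 8: row=2, L[2]='b', prepend. Next row=LF[2]=3
Reversed output: badgerM$

Answer: badgerM$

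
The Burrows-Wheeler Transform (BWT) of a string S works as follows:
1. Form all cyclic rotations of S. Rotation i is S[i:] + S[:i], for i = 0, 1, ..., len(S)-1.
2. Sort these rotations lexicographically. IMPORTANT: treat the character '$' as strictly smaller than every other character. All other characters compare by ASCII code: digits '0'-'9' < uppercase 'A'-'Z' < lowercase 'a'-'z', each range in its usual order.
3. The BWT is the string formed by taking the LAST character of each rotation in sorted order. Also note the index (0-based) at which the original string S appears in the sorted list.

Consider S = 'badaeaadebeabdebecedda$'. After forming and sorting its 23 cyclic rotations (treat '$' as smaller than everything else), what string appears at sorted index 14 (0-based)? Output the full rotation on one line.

Answer: dda$badaeaadebeabdebece

Derivation:
All 23 rotations (rotation i = S[i:]+S[:i]):
  rot[0] = badaeaadebeabdebecedda$
  rot[1] = adaeaadebeabdebecedda$b
  rot[2] = daeaadebeabdebecedda$ba
  rot[3] = aeaadebeabdebecedda$bad
  rot[4] = eaadebeabdebecedda$bada
  rot[5] = aadebeabdebecedda$badae
  rot[6] = adebeabdebecedda$badaea
  rot[7] = debeabdebecedda$badaeaa
  rot[8] = ebeabdebecedda$badaeaad
  rot[9] = beabdebecedda$badaeaade
  rot[10] = eabdebecedda$badaeaadeb
  rot[11] = abdebecedda$badaeaadebe
  rot[12] = bdebecedda$badaeaadebea
  rot[13] = debecedda$badaeaadebeab
  rot[14] = ebecedda$badaeaadebeabd
  rot[15] = becedda$badaeaadebeabde
  rot[16] = ecedda$badaeaadebeabdeb
  rot[17] = cedda$badaeaadebeabdebe
  rot[18] = edda$badaeaadebeabdebec
  rot[19] = dda$badaeaadebeabdebece
  rot[20] = da$badaeaadebeabdebeced
  rot[21] = a$badaeaadebeabdebecedd
  rot[22] = $badaeaadebeabdebecedda
Sorted (with $ < everything):
  sorted[0] = $badaeaadebeabdebecedda
  sorted[1] = a$badaeaadebeabdebecedd
  sorted[2] = aadebeabdebecedda$badae
  sorted[3] = abdebecedda$badaeaadebe
  sorted[4] = adaeaadebeabdebecedda$b
  sorted[5] = adebeabdebecedda$badaea
  sorted[6] = aeaadebeabdebecedda$bad
  sorted[7] = badaeaadebeabdebecedda$
  sorted[8] = bdebecedda$badaeaadebea
  sorted[9] = beabdebecedda$badaeaade
  sorted[10] = becedda$badaeaadebeabde
  sorted[11] = cedda$badaeaadebeabdebe
  sorted[12] = da$badaeaadebeabdebeced
  sorted[13] = daeaadebeabdebecedda$ba
  sorted[14] = dda$badaeaadebeabdebece
  sorted[15] = debeabdebecedda$badaeaa
  sorted[16] = debecedda$badaeaadebeab
  sorted[17] = eaadebeabdebecedda$bada
  sorted[18] = eabdebecedda$badaeaadeb
  sorted[19] = ebeabdebecedda$badaeaad
  sorted[20] = ebecedda$badaeaadebeabd
  sorted[21] = ecedda$badaeaadebeabdeb
  sorted[22] = edda$badaeaadebeabdebec
sorted[14] = dda$badaeaadebeabdebece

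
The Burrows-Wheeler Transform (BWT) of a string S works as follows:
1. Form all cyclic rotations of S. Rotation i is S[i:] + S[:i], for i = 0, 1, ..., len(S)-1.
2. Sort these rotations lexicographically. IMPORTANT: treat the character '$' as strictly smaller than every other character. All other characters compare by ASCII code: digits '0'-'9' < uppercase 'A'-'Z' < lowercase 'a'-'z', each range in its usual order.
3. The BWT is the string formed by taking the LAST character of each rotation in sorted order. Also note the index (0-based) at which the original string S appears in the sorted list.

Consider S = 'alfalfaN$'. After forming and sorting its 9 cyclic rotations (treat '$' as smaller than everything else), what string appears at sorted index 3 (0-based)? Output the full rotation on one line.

Answer: alfaN$alf

Derivation:
All 9 rotations (rotation i = S[i:]+S[:i]):
  rot[0] = alfalfaN$
  rot[1] = lfalfaN$a
  rot[2] = falfaN$al
  rot[3] = alfaN$alf
  rot[4] = lfaN$alfa
  rot[5] = faN$alfal
  rot[6] = aN$alfalf
  rot[7] = N$alfalfa
  rot[8] = $alfalfaN
Sorted (with $ < everything):
  sorted[0] = $alfalfaN
  sorted[1] = N$alfalfa
  sorted[2] = aN$alfalf
  sorted[3] = alfaN$alf
  sorted[4] = alfalfaN$
  sorted[5] = faN$alfal
  sorted[6] = falfaN$al
  sorted[7] = lfaN$alfa
  sorted[8] = lfalfaN$a
sorted[3] = alfaN$alf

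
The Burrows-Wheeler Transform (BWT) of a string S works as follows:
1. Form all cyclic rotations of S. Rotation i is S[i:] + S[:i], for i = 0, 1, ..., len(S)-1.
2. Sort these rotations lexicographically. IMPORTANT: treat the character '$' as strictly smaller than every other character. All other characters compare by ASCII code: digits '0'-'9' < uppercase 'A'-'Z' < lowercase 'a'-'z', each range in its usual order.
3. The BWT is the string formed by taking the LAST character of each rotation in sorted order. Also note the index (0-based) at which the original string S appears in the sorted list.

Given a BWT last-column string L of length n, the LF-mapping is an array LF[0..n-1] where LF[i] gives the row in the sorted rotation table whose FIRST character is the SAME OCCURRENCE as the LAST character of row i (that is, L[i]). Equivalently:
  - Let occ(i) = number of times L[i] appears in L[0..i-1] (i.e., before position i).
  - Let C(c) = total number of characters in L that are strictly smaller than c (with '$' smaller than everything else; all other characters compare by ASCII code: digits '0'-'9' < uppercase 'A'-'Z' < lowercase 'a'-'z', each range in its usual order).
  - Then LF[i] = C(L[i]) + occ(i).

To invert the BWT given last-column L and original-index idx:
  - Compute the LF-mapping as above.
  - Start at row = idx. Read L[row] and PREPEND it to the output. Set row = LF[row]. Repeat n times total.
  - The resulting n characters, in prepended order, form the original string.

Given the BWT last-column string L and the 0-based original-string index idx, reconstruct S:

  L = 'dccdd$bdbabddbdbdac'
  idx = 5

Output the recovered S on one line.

Answer: bcdddbbdbcacaddbdd$

Derivation:
LF mapping: 11 8 9 12 13 0 3 14 4 1 5 15 16 6 17 7 18 2 10
Walk LF starting at row 5, prepending L[row]:
  step 1: row=5, L[5]='$', prepend. Next row=LF[5]=0
  step 2: row=0, L[0]='d', prepend. Next row=LF[0]=11
  step 3: row=11, L[11]='d', prepend. Next row=LF[11]=15
  step 4: row=15, L[15]='b', prepend. Next row=LF[15]=7
  step 5: row=7, L[7]='d', prepend. Next row=LF[7]=14
  step 6: row=14, L[14]='d', prepend. Next row=LF[14]=17
  step 7: row=17, L[17]='a', prepend. Next row=LF[17]=2
  step 8: row=2, L[2]='c', prepend. Next row=LF[2]=9
  step 9: row=9, L[9]='a', prepend. Next row=LF[9]=1
  step 10: row=1, L[1]='c', prepend. Next row=LF[1]=8
  step 11: row=8, L[8]='b', prepend. Next row=LF[8]=4
  step 12: row=4, L[4]='d', prepend. Next row=LF[4]=13
  step 13: row=13, L[13]='b', prepend. Next row=LF[13]=6
  step 14: row=6, L[6]='b', prepend. Next row=LF[6]=3
  step 15: row=3, L[3]='d', prepend. Next row=LF[3]=12
  step 16: row=12, L[12]='d', prepend. Next row=LF[12]=16
  step 17: row=16, L[16]='d', prepend. Next row=LF[16]=18
  step 18: row=18, L[18]='c', prepend. Next row=LF[18]=10
  step 19: row=10, L[10]='b', prepend. Next row=LF[10]=5
Reversed output: bcdddbbdbcacaddbdd$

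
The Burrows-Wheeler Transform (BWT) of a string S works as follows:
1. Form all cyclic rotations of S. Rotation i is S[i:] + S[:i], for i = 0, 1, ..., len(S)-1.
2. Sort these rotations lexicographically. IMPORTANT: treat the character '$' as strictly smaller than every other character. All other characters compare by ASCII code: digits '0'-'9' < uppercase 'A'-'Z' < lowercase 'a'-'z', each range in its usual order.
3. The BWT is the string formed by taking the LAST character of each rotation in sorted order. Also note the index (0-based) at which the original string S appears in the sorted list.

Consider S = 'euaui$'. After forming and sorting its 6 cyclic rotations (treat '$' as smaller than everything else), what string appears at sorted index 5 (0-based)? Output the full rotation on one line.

Answer: ui$eua

Derivation:
All 6 rotations (rotation i = S[i:]+S[:i]):
  rot[0] = euaui$
  rot[1] = uaui$e
  rot[2] = aui$eu
  rot[3] = ui$eua
  rot[4] = i$euau
  rot[5] = $euaui
Sorted (with $ < everything):
  sorted[0] = $euaui
  sorted[1] = aui$eu
  sorted[2] = euaui$
  sorted[3] = i$euau
  sorted[4] = uaui$e
  sorted[5] = ui$eua
sorted[5] = ui$eua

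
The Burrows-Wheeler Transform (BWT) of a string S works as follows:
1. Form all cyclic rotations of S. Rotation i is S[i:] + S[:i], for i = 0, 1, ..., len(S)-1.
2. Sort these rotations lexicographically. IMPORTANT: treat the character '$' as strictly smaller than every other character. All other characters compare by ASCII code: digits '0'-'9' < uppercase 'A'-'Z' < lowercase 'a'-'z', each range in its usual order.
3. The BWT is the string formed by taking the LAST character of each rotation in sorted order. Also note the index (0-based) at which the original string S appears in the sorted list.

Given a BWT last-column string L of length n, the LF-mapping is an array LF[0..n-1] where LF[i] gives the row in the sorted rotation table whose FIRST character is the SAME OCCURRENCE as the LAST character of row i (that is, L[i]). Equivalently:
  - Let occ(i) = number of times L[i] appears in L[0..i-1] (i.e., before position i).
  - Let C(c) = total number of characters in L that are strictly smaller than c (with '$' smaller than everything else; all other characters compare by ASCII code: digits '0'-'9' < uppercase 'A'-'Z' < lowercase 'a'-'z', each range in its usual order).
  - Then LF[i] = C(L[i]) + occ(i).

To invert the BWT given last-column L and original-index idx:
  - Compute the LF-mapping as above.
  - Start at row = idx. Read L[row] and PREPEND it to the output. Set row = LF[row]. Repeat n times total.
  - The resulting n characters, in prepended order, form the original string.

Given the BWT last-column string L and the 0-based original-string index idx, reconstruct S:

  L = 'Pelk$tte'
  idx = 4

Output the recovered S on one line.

LF mapping: 1 2 5 4 0 6 7 3
Walk LF starting at row 4, prepending L[row]:
  step 1: row=4, L[4]='$', prepend. Next row=LF[4]=0
  step 2: row=0, L[0]='P', prepend. Next row=LF[0]=1
  step 3: row=1, L[1]='e', prepend. Next row=LF[1]=2
  step 4: row=2, L[2]='l', prepend. Next row=LF[2]=5
  step 5: row=5, L[5]='t', prepend. Next row=LF[5]=6
  step 6: row=6, L[6]='t', prepend. Next row=LF[6]=7
  step 7: row=7, L[7]='e', prepend. Next row=LF[7]=3
  step 8: row=3, L[3]='k', prepend. Next row=LF[3]=4
Reversed output: kettleP$

Answer: kettleP$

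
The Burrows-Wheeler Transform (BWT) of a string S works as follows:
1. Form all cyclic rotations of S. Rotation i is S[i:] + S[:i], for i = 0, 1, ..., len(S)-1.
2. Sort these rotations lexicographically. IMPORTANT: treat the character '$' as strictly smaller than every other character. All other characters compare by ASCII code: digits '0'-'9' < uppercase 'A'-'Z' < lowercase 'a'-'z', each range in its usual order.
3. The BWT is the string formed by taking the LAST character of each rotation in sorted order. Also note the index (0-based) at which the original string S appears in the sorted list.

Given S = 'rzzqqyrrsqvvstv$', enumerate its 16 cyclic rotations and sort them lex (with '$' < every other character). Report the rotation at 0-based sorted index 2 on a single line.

Answer: qvvstv$rzzqqyrrs

Derivation:
All 16 rotations (rotation i = S[i:]+S[:i]):
  rot[0] = rzzqqyrrsqvvstv$
  rot[1] = zzqqyrrsqvvstv$r
  rot[2] = zqqyrrsqvvstv$rz
  rot[3] = qqyrrsqvvstv$rzz
  rot[4] = qyrrsqvvstv$rzzq
  rot[5] = yrrsqvvstv$rzzqq
  rot[6] = rrsqvvstv$rzzqqy
  rot[7] = rsqvvstv$rzzqqyr
  rot[8] = sqvvstv$rzzqqyrr
  rot[9] = qvvstv$rzzqqyrrs
  rot[10] = vvstv$rzzqqyrrsq
  rot[11] = vstv$rzzqqyrrsqv
  rot[12] = stv$rzzqqyrrsqvv
  rot[13] = tv$rzzqqyrrsqvvs
  rot[14] = v$rzzqqyrrsqvvst
  rot[15] = $rzzqqyrrsqvvstv
Sorted (with $ < everything):
  sorted[0] = $rzzqqyrrsqvvstv
  sorted[1] = qqyrrsqvvstv$rzz
  sorted[2] = qvvstv$rzzqqyrrs
  sorted[3] = qyrrsqvvstv$rzzq
  sorted[4] = rrsqvvstv$rzzqqy
  sorted[5] = rsqvvstv$rzzqqyr
  sorted[6] = rzzqqyrrsqvvstv$
  sorted[7] = sqvvstv$rzzqqyrr
  sorted[8] = stv$rzzqqyrrsqvv
  sorted[9] = tv$rzzqqyrrsqvvs
  sorted[10] = v$rzzqqyrrsqvvst
  sorted[11] = vstv$rzzqqyrrsqv
  sorted[12] = vvstv$rzzqqyrrsq
  sorted[13] = yrrsqvvstv$rzzqq
  sorted[14] = zqqyrrsqvvstv$rz
  sorted[15] = zzqqyrrsqvvstv$r
sorted[2] = qvvstv$rzzqqyrrs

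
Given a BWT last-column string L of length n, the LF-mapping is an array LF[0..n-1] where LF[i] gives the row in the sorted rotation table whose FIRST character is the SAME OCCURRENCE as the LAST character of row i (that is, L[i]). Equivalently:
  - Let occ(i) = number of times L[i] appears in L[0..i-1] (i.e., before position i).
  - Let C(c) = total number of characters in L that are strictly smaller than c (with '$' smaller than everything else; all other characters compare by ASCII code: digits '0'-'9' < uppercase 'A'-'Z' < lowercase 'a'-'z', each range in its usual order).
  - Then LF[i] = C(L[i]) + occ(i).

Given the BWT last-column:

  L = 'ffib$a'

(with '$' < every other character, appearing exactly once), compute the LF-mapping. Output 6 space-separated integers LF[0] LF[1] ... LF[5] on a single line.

Answer: 3 4 5 2 0 1

Derivation:
Char counts: '$':1, 'a':1, 'b':1, 'f':2, 'i':1
C (first-col start): C('$')=0, C('a')=1, C('b')=2, C('f')=3, C('i')=5
L[0]='f': occ=0, LF[0]=C('f')+0=3+0=3
L[1]='f': occ=1, LF[1]=C('f')+1=3+1=4
L[2]='i': occ=0, LF[2]=C('i')+0=5+0=5
L[3]='b': occ=0, LF[3]=C('b')+0=2+0=2
L[4]='$': occ=0, LF[4]=C('$')+0=0+0=0
L[5]='a': occ=0, LF[5]=C('a')+0=1+0=1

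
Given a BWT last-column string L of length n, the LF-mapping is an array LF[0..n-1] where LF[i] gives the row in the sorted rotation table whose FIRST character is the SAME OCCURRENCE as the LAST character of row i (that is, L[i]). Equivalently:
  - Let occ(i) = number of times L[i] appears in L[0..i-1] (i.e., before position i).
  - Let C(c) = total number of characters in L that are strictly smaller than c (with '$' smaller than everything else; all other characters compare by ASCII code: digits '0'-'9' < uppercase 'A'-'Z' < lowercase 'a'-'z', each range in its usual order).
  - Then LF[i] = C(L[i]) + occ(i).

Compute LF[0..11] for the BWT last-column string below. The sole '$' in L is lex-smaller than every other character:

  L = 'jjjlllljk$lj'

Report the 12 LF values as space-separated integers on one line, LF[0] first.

Answer: 1 2 3 7 8 9 10 4 6 0 11 5

Derivation:
Char counts: '$':1, 'j':5, 'k':1, 'l':5
C (first-col start): C('$')=0, C('j')=1, C('k')=6, C('l')=7
L[0]='j': occ=0, LF[0]=C('j')+0=1+0=1
L[1]='j': occ=1, LF[1]=C('j')+1=1+1=2
L[2]='j': occ=2, LF[2]=C('j')+2=1+2=3
L[3]='l': occ=0, LF[3]=C('l')+0=7+0=7
L[4]='l': occ=1, LF[4]=C('l')+1=7+1=8
L[5]='l': occ=2, LF[5]=C('l')+2=7+2=9
L[6]='l': occ=3, LF[6]=C('l')+3=7+3=10
L[7]='j': occ=3, LF[7]=C('j')+3=1+3=4
L[8]='k': occ=0, LF[8]=C('k')+0=6+0=6
L[9]='$': occ=0, LF[9]=C('$')+0=0+0=0
L[10]='l': occ=4, LF[10]=C('l')+4=7+4=11
L[11]='j': occ=4, LF[11]=C('j')+4=1+4=5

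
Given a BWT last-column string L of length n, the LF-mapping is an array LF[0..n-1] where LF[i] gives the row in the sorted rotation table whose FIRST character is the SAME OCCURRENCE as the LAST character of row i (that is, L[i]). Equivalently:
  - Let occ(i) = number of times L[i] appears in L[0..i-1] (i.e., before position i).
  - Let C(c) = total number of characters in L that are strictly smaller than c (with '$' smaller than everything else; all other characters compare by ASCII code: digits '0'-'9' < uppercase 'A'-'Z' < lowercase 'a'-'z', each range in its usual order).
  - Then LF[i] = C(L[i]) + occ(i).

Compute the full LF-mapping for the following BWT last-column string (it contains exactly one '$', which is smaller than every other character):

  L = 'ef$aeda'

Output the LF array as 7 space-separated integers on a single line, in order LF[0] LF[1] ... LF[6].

Answer: 4 6 0 1 5 3 2

Derivation:
Char counts: '$':1, 'a':2, 'd':1, 'e':2, 'f':1
C (first-col start): C('$')=0, C('a')=1, C('d')=3, C('e')=4, C('f')=6
L[0]='e': occ=0, LF[0]=C('e')+0=4+0=4
L[1]='f': occ=0, LF[1]=C('f')+0=6+0=6
L[2]='$': occ=0, LF[2]=C('$')+0=0+0=0
L[3]='a': occ=0, LF[3]=C('a')+0=1+0=1
L[4]='e': occ=1, LF[4]=C('e')+1=4+1=5
L[5]='d': occ=0, LF[5]=C('d')+0=3+0=3
L[6]='a': occ=1, LF[6]=C('a')+1=1+1=2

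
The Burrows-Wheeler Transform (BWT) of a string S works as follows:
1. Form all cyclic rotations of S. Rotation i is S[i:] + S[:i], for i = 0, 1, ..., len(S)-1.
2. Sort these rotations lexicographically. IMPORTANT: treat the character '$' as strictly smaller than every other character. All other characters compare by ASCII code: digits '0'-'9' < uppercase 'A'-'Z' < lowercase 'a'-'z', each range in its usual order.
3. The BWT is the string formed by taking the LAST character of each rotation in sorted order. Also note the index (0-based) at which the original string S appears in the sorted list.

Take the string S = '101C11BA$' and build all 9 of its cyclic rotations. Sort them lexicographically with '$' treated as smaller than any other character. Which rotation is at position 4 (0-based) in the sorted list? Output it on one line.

Answer: 1BA$101C1

Derivation:
All 9 rotations (rotation i = S[i:]+S[:i]):
  rot[0] = 101C11BA$
  rot[1] = 01C11BA$1
  rot[2] = 1C11BA$10
  rot[3] = C11BA$101
  rot[4] = 11BA$101C
  rot[5] = 1BA$101C1
  rot[6] = BA$101C11
  rot[7] = A$101C11B
  rot[8] = $101C11BA
Sorted (with $ < everything):
  sorted[0] = $101C11BA
  sorted[1] = 01C11BA$1
  sorted[2] = 101C11BA$
  sorted[3] = 11BA$101C
  sorted[4] = 1BA$101C1
  sorted[5] = 1C11BA$10
  sorted[6] = A$101C11B
  sorted[7] = BA$101C11
  sorted[8] = C11BA$101
sorted[4] = 1BA$101C1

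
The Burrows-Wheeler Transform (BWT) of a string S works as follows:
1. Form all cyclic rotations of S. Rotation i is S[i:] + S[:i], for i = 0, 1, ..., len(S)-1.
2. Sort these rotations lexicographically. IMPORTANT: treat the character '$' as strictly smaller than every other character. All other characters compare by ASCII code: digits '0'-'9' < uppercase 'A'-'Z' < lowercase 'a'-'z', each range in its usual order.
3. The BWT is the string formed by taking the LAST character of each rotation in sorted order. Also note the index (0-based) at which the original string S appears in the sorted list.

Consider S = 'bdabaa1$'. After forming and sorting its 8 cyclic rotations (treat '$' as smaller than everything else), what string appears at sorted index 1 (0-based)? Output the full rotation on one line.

Answer: 1$bdabaa

Derivation:
All 8 rotations (rotation i = S[i:]+S[:i]):
  rot[0] = bdabaa1$
  rot[1] = dabaa1$b
  rot[2] = abaa1$bd
  rot[3] = baa1$bda
  rot[4] = aa1$bdab
  rot[5] = a1$bdaba
  rot[6] = 1$bdabaa
  rot[7] = $bdabaa1
Sorted (with $ < everything):
  sorted[0] = $bdabaa1
  sorted[1] = 1$bdabaa
  sorted[2] = a1$bdaba
  sorted[3] = aa1$bdab
  sorted[4] = abaa1$bd
  sorted[5] = baa1$bda
  sorted[6] = bdabaa1$
  sorted[7] = dabaa1$b
sorted[1] = 1$bdabaa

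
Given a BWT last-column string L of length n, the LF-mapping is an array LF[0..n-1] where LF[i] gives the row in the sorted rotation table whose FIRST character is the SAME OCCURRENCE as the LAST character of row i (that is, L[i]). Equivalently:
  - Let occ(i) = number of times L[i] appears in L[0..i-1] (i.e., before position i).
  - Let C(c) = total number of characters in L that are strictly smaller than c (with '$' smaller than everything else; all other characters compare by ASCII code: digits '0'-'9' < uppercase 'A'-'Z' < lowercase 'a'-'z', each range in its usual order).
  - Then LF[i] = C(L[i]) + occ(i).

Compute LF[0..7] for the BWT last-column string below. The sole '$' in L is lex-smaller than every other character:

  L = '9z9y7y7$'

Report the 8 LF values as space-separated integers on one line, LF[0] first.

Answer: 3 7 4 5 1 6 2 0

Derivation:
Char counts: '$':1, '7':2, '9':2, 'y':2, 'z':1
C (first-col start): C('$')=0, C('7')=1, C('9')=3, C('y')=5, C('z')=7
L[0]='9': occ=0, LF[0]=C('9')+0=3+0=3
L[1]='z': occ=0, LF[1]=C('z')+0=7+0=7
L[2]='9': occ=1, LF[2]=C('9')+1=3+1=4
L[3]='y': occ=0, LF[3]=C('y')+0=5+0=5
L[4]='7': occ=0, LF[4]=C('7')+0=1+0=1
L[5]='y': occ=1, LF[5]=C('y')+1=5+1=6
L[6]='7': occ=1, LF[6]=C('7')+1=1+1=2
L[7]='$': occ=0, LF[7]=C('$')+0=0+0=0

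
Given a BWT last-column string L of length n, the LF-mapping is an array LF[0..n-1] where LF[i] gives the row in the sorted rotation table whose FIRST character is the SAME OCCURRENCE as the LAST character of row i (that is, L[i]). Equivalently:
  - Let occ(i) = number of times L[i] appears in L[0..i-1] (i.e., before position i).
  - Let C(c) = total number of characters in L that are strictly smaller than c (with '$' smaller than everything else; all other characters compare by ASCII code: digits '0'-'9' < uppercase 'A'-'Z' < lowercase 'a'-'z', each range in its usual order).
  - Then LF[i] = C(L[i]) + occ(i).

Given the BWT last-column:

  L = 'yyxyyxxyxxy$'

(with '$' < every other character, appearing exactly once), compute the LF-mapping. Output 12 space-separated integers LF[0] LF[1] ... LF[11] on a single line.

Answer: 6 7 1 8 9 2 3 10 4 5 11 0

Derivation:
Char counts: '$':1, 'x':5, 'y':6
C (first-col start): C('$')=0, C('x')=1, C('y')=6
L[0]='y': occ=0, LF[0]=C('y')+0=6+0=6
L[1]='y': occ=1, LF[1]=C('y')+1=6+1=7
L[2]='x': occ=0, LF[2]=C('x')+0=1+0=1
L[3]='y': occ=2, LF[3]=C('y')+2=6+2=8
L[4]='y': occ=3, LF[4]=C('y')+3=6+3=9
L[5]='x': occ=1, LF[5]=C('x')+1=1+1=2
L[6]='x': occ=2, LF[6]=C('x')+2=1+2=3
L[7]='y': occ=4, LF[7]=C('y')+4=6+4=10
L[8]='x': occ=3, LF[8]=C('x')+3=1+3=4
L[9]='x': occ=4, LF[9]=C('x')+4=1+4=5
L[10]='y': occ=5, LF[10]=C('y')+5=6+5=11
L[11]='$': occ=0, LF[11]=C('$')+0=0+0=0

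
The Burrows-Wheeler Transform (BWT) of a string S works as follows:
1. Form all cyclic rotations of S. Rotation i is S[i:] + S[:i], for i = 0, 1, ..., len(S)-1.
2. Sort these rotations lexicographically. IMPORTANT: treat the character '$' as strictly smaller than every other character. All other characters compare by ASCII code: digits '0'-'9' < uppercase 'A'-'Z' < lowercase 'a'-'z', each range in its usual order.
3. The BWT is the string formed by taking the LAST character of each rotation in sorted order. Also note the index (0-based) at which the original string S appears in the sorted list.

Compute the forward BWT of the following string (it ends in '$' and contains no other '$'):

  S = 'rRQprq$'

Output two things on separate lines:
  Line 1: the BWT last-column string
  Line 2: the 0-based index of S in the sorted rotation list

Answer: qRrQr$p
5

Derivation:
All 7 rotations (rotation i = S[i:]+S[:i]):
  rot[0] = rRQprq$
  rot[1] = RQprq$r
  rot[2] = Qprq$rR
  rot[3] = prq$rRQ
  rot[4] = rq$rRQp
  rot[5] = q$rRQpr
  rot[6] = $rRQprq
Sorted (with $ < everything):
  sorted[0] = $rRQprq  (last char: 'q')
  sorted[1] = Qprq$rR  (last char: 'R')
  sorted[2] = RQprq$r  (last char: 'r')
  sorted[3] = prq$rRQ  (last char: 'Q')
  sorted[4] = q$rRQpr  (last char: 'r')
  sorted[5] = rRQprq$  (last char: '$')
  sorted[6] = rq$rRQp  (last char: 'p')
Last column: qRrQr$p
Original string S is at sorted index 5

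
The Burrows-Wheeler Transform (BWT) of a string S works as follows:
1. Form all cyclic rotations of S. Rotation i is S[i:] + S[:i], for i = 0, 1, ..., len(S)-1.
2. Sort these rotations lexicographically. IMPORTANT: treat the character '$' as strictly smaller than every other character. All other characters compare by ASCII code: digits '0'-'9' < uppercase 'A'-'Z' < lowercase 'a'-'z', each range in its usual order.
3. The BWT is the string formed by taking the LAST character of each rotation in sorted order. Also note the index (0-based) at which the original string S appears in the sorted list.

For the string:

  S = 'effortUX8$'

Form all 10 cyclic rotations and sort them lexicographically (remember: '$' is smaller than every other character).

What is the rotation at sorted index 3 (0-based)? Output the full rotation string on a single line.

Answer: X8$effortU

Derivation:
All 10 rotations (rotation i = S[i:]+S[:i]):
  rot[0] = effortUX8$
  rot[1] = ffortUX8$e
  rot[2] = fortUX8$ef
  rot[3] = ortUX8$eff
  rot[4] = rtUX8$effo
  rot[5] = tUX8$effor
  rot[6] = UX8$effort
  rot[7] = X8$effortU
  rot[8] = 8$effortUX
  rot[9] = $effortUX8
Sorted (with $ < everything):
  sorted[0] = $effortUX8
  sorted[1] = 8$effortUX
  sorted[2] = UX8$effort
  sorted[3] = X8$effortU
  sorted[4] = effortUX8$
  sorted[5] = ffortUX8$e
  sorted[6] = fortUX8$ef
  sorted[7] = ortUX8$eff
  sorted[8] = rtUX8$effo
  sorted[9] = tUX8$effor
sorted[3] = X8$effortU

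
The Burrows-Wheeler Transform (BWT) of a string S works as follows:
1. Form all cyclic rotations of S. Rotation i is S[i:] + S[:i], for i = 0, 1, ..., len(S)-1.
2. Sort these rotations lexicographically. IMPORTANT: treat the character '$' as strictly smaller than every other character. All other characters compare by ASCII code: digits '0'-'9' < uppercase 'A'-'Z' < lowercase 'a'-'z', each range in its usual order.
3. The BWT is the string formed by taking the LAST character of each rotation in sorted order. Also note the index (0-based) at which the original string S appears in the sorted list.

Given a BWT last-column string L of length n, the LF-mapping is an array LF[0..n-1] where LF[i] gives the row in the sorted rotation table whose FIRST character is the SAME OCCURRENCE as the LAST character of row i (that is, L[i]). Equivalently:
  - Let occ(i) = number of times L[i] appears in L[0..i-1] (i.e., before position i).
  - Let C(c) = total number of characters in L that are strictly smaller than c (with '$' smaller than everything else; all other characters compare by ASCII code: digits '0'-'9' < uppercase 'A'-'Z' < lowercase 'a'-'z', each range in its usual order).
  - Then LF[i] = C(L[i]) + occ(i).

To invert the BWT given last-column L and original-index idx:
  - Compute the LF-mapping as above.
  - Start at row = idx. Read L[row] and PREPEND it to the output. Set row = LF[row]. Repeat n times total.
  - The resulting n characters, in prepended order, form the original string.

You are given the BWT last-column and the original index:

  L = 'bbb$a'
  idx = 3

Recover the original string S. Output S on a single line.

LF mapping: 2 3 4 0 1
Walk LF starting at row 3, prepending L[row]:
  step 1: row=3, L[3]='$', prepend. Next row=LF[3]=0
  step 2: row=0, L[0]='b', prepend. Next row=LF[0]=2
  step 3: row=2, L[2]='b', prepend. Next row=LF[2]=4
  step 4: row=4, L[4]='a', prepend. Next row=LF[4]=1
  step 5: row=1, L[1]='b', prepend. Next row=LF[1]=3
Reversed output: babb$

Answer: babb$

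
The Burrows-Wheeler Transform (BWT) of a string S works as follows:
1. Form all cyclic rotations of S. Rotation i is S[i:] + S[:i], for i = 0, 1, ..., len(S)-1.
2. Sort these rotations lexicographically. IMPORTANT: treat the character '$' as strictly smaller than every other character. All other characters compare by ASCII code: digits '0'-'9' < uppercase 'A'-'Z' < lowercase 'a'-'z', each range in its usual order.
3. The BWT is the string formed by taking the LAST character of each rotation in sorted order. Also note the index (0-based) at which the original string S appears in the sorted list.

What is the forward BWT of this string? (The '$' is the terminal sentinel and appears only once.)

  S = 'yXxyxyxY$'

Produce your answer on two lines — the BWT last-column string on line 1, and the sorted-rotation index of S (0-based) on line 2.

All 9 rotations (rotation i = S[i:]+S[:i]):
  rot[0] = yXxyxyxY$
  rot[1] = XxyxyxY$y
  rot[2] = xyxyxY$yX
  rot[3] = yxyxY$yXx
  rot[4] = xyxY$yXxy
  rot[5] = yxY$yXxyx
  rot[6] = xY$yXxyxy
  rot[7] = Y$yXxyxyx
  rot[8] = $yXxyxyxY
Sorted (with $ < everything):
  sorted[0] = $yXxyxyxY  (last char: 'Y')
  sorted[1] = XxyxyxY$y  (last char: 'y')
  sorted[2] = Y$yXxyxyx  (last char: 'x')
  sorted[3] = xY$yXxyxy  (last char: 'y')
  sorted[4] = xyxY$yXxy  (last char: 'y')
  sorted[5] = xyxyxY$yX  (last char: 'X')
  sorted[6] = yXxyxyxY$  (last char: '$')
  sorted[7] = yxY$yXxyx  (last char: 'x')
  sorted[8] = yxyxY$yXx  (last char: 'x')
Last column: YyxyyX$xx
Original string S is at sorted index 6

Answer: YyxyyX$xx
6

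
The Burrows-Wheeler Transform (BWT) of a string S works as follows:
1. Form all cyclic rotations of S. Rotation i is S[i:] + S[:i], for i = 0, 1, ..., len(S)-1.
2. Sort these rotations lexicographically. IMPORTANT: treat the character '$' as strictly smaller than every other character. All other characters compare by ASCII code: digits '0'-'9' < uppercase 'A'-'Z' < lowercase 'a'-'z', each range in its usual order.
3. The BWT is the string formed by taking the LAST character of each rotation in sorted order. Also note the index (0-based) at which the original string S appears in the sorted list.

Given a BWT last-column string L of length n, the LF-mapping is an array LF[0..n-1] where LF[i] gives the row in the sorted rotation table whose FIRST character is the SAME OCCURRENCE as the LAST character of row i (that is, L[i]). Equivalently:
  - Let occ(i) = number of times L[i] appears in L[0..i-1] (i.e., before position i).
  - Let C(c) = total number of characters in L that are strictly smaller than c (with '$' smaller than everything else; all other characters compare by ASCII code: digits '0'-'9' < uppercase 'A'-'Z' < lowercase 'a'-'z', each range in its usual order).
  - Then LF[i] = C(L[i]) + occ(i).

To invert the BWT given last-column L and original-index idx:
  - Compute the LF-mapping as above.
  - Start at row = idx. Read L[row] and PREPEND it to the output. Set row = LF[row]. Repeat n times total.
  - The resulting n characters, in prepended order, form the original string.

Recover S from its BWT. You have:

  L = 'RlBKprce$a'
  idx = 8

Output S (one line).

LF mapping: 3 7 1 2 8 9 5 6 0 4
Walk LF starting at row 8, prepending L[row]:
  step 1: row=8, L[8]='$', prepend. Next row=LF[8]=0
  step 2: row=0, L[0]='R', prepend. Next row=LF[0]=3
  step 3: row=3, L[3]='K', prepend. Next row=LF[3]=2
  step 4: row=2, L[2]='B', prepend. Next row=LF[2]=1
  step 5: row=1, L[1]='l', prepend. Next row=LF[1]=7
  step 6: row=7, L[7]='e', prepend. Next row=LF[7]=6
  step 7: row=6, L[6]='c', prepend. Next row=LF[6]=5
  step 8: row=5, L[5]='r', prepend. Next row=LF[5]=9
  step 9: row=9, L[9]='a', prepend. Next row=LF[9]=4
  step 10: row=4, L[4]='p', prepend. Next row=LF[4]=8
Reversed output: parcelBKR$

Answer: parcelBKR$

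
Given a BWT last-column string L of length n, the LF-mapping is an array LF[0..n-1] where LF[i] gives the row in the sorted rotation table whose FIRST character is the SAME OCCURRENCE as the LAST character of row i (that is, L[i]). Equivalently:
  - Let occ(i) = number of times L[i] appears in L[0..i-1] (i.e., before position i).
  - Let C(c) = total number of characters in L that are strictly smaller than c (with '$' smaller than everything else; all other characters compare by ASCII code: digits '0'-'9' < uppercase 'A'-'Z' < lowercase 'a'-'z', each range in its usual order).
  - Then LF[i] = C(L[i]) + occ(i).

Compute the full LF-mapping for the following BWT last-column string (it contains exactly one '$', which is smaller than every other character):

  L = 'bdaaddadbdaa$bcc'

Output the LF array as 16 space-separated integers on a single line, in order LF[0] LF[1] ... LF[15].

Char counts: '$':1, 'a':5, 'b':3, 'c':2, 'd':5
C (first-col start): C('$')=0, C('a')=1, C('b')=6, C('c')=9, C('d')=11
L[0]='b': occ=0, LF[0]=C('b')+0=6+0=6
L[1]='d': occ=0, LF[1]=C('d')+0=11+0=11
L[2]='a': occ=0, LF[2]=C('a')+0=1+0=1
L[3]='a': occ=1, LF[3]=C('a')+1=1+1=2
L[4]='d': occ=1, LF[4]=C('d')+1=11+1=12
L[5]='d': occ=2, LF[5]=C('d')+2=11+2=13
L[6]='a': occ=2, LF[6]=C('a')+2=1+2=3
L[7]='d': occ=3, LF[7]=C('d')+3=11+3=14
L[8]='b': occ=1, LF[8]=C('b')+1=6+1=7
L[9]='d': occ=4, LF[9]=C('d')+4=11+4=15
L[10]='a': occ=3, LF[10]=C('a')+3=1+3=4
L[11]='a': occ=4, LF[11]=C('a')+4=1+4=5
L[12]='$': occ=0, LF[12]=C('$')+0=0+0=0
L[13]='b': occ=2, LF[13]=C('b')+2=6+2=8
L[14]='c': occ=0, LF[14]=C('c')+0=9+0=9
L[15]='c': occ=1, LF[15]=C('c')+1=9+1=10

Answer: 6 11 1 2 12 13 3 14 7 15 4 5 0 8 9 10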